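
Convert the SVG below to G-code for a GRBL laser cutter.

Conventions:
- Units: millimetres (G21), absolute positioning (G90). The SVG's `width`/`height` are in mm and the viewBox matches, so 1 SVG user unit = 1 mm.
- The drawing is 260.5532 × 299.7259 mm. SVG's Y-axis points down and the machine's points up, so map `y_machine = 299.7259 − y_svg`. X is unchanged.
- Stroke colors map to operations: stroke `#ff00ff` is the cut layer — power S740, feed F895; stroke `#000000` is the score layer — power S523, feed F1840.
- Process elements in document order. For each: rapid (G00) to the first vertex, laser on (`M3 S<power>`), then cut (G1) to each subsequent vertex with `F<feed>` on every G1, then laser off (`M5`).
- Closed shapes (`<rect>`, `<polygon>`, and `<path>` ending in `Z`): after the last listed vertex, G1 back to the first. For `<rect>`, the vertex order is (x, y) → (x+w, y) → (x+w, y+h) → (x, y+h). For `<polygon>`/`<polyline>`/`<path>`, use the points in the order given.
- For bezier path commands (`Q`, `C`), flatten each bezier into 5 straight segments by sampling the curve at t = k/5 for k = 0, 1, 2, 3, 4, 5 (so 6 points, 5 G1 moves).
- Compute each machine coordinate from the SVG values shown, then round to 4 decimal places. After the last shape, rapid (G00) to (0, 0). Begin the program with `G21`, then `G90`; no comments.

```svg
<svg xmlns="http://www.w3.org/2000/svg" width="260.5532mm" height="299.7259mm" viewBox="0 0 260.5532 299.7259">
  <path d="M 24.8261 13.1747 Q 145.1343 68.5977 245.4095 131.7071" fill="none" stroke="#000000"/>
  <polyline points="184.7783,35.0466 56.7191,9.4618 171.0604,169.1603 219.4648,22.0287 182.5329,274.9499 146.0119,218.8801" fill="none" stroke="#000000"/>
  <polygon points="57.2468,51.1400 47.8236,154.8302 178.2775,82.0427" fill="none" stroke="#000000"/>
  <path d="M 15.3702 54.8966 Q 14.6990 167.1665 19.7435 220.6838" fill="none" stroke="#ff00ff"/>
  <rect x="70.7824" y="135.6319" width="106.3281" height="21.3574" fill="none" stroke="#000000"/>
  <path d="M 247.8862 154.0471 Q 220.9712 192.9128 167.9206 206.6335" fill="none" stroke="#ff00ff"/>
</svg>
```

viewBox `0 0 260.5532 299.7259` with mm width/height → 1 unit = 1 mm. Flip: y_m = 299.7259 − y_svg.

**Shape 1** — `<path>` quadratic bezier, stroke `#000000` → score (S523, F1840). Control points (SVG): P0=(24.8261,13.1747), P1=(145.1343,68.5977), P2=(245.4095,131.7071); sampled at t=k/5. Machine vertices: (24.8261,286.5512) → (72.1481,264.0745) → (117.8674,240.9830) → (161.9841,217.2765) → (204.4981,192.9551) → (245.4095,168.0188). Open path.

**Shape 2** — `<polyline>` open polyline, stroke `#000000` → score (S523, F1840). Machine vertices: (184.7783,264.6793) → (56.7191,290.2641) → (171.0604,130.5656) → (219.4648,277.6972) → (182.5329,24.7760) → (146.0119,80.8458). Open path.

**Shape 3** — `<polygon>` closed polygon, stroke `#000000` → score (S523, F1840). Machine vertices: (57.2468,248.5859) → (47.8236,144.8957) → (178.2775,217.6832) → (57.2468,248.5859). Closed: final G1 returns to the first vertex.

**Shape 4** — `<path>` quadratic bezier, stroke `#ff00ff` → cut (S740, F895). Control points (SVG): P0=(15.3702,54.8966), P1=(14.6990,167.1665), P2=(19.7435,220.6838); sampled at t=k/5. Machine vertices: (15.3702,244.8293) → (15.3303,202.2714) → (15.7478,164.4138) → (16.6224,131.2564) → (17.9543,102.7991) → (19.7435,79.0421). Open path.

**Shape 5** — `<rect>` rectangle, stroke `#000000` → score (S523, F1840). Machine vertices: (70.7824,164.0940) → (177.1105,164.0940) → (177.1105,142.7366) → (70.7824,142.7366) → (70.7824,164.0940). Closed: final G1 returns to the first vertex.

**Shape 6** — `<path>` quadratic bezier, stroke `#ff00ff` → cut (S740, F895). Control points (SVG): P0=(247.8862,154.0471), P1=(220.9712,192.9128), P2=(167.9206,206.6335); sampled at t=k/5. Machine vertices: (247.8862,145.6788) → (236.0748,131.1383) → (222.1725,118.6094) → (206.1794,108.0922) → (188.0954,99.5865) → (167.9206,93.0924). Open path.

G21
G90
G00 X24.8261 Y286.5512
M3 S523
G1 X72.1481 Y264.0745 F1840
G1 X117.8674 Y240.9830 F1840
G1 X161.9841 Y217.2765 F1840
G1 X204.4981 Y192.9551 F1840
G1 X245.4095 Y168.0188 F1840
M5
G00 X184.7783 Y264.6793
M3 S523
G1 X56.7191 Y290.2641 F1840
G1 X171.0604 Y130.5656 F1840
G1 X219.4648 Y277.6972 F1840
G1 X182.5329 Y24.7760 F1840
G1 X146.0119 Y80.8458 F1840
M5
G00 X57.2468 Y248.5859
M3 S523
G1 X47.8236 Y144.8957 F1840
G1 X178.2775 Y217.6832 F1840
G1 X57.2468 Y248.5859 F1840
M5
G00 X15.3702 Y244.8293
M3 S740
G1 X15.3303 Y202.2714 F895
G1 X15.7478 Y164.4138 F895
G1 X16.6224 Y131.2564 F895
G1 X17.9543 Y102.7991 F895
G1 X19.7435 Y79.0421 F895
M5
G00 X70.7824 Y164.0940
M3 S523
G1 X177.1105 Y164.0940 F1840
G1 X177.1105 Y142.7366 F1840
G1 X70.7824 Y142.7366 F1840
G1 X70.7824 Y164.0940 F1840
M5
G00 X247.8862 Y145.6788
M3 S740
G1 X236.0748 Y131.1383 F895
G1 X222.1725 Y118.6094 F895
G1 X206.1794 Y108.0922 F895
G1 X188.0954 Y99.5865 F895
G1 X167.9206 Y93.0924 F895
M5
G00 X0.0000 Y0.0000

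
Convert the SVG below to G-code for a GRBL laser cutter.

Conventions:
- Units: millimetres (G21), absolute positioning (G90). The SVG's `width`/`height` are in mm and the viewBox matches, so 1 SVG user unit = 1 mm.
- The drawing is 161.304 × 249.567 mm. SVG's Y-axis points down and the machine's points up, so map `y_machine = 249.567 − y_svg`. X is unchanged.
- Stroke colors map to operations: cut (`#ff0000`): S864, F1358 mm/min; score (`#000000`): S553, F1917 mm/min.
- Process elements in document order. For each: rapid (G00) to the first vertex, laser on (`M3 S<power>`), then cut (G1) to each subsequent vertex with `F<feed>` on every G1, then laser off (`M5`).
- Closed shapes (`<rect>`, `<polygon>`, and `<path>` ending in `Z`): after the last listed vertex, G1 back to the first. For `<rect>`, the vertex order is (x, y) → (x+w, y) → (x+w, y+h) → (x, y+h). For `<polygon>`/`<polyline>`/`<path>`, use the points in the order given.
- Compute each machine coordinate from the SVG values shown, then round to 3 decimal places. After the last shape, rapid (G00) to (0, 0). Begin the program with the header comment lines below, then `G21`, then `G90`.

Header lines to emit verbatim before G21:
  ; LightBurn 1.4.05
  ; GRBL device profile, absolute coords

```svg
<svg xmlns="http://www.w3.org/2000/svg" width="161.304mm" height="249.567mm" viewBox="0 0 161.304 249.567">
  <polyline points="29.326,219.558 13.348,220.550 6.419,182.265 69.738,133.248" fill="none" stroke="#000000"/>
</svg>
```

viewBox `0 0 161.304 249.567` with mm width/height → 1 unit = 1 mm. Flip: y_m = 249.567 − y_svg.

**Shape 1** — `<polyline>` open polyline, stroke `#000000` → score (S553, F1917). Machine vertices: (29.326,30.009) → (13.348,29.017) → (6.419,67.302) → (69.738,116.319). Open path.

; LightBurn 1.4.05
; GRBL device profile, absolute coords
G21
G90
G00 X29.326 Y30.009
M3 S553
G1 X13.348 Y29.017 F1917
G1 X6.419 Y67.302 F1917
G1 X69.738 Y116.319 F1917
M5
G00 X0.000 Y0.000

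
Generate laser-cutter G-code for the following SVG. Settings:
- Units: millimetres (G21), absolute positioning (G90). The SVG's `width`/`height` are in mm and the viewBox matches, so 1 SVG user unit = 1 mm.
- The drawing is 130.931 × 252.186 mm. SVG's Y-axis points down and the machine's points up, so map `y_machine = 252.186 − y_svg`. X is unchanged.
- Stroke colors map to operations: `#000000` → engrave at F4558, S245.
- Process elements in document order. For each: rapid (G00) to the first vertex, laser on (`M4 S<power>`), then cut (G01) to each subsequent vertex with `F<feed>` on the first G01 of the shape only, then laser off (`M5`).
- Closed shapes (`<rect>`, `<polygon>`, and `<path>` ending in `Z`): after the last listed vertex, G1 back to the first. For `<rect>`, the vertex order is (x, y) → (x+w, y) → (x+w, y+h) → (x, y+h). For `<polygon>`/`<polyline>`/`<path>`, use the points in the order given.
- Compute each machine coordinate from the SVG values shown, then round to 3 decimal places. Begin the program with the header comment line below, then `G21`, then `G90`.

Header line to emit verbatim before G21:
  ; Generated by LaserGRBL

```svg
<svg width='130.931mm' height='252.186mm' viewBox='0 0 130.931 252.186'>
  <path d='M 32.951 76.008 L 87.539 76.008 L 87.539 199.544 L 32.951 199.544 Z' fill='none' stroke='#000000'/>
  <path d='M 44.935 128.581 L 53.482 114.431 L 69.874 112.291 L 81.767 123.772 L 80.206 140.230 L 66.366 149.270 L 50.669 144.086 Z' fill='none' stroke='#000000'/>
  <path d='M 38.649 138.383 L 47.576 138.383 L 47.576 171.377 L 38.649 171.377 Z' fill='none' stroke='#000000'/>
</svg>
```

; Generated by LaserGRBL
G21
G90
G00 X32.951 Y176.178
M4 S245
G01 X87.539 Y176.178 F4558
G01 X87.539 Y52.642
G01 X32.951 Y52.642
G01 X32.951 Y176.178
M5
G00 X44.935 Y123.605
M4 S245
G01 X53.482 Y137.755 F4558
G01 X69.874 Y139.895
G01 X81.767 Y128.414
G01 X80.206 Y111.956
G01 X66.366 Y102.916
G01 X50.669 Y108.100
G01 X44.935 Y123.605
M5
G00 X38.649 Y113.803
M4 S245
G01 X47.576 Y113.803 F4558
G01 X47.576 Y80.809
G01 X38.649 Y80.809
G01 X38.649 Y113.803
M5

viewBox `0 0 130.931 252.186` with mm width/height → 1 unit = 1 mm. Flip: y_m = 252.186 − y_svg.

**Shape 1** — `<path>` rectangle, stroke `#000000` → engrave (S245, F4558). Machine vertices: (32.951,176.178) → (87.539,176.178) → (87.539,52.642) → (32.951,52.642) → (32.951,176.178). Closed: final G1 returns to the first vertex.

**Shape 2** — `<path>` regular polygon, stroke `#000000` → engrave (S245, F4558). Machine vertices: (44.935,123.605) → (53.482,137.755) → (69.874,139.895) → (81.767,128.414) → (80.206,111.956) → (66.366,102.916) → (50.669,108.100) → (44.935,123.605). Closed: final G1 returns to the first vertex.

**Shape 3** — `<path>` rectangle, stroke `#000000` → engrave (S245, F4558). Machine vertices: (38.649,113.803) → (47.576,113.803) → (47.576,80.809) → (38.649,80.809) → (38.649,113.803). Closed: final G1 returns to the first vertex.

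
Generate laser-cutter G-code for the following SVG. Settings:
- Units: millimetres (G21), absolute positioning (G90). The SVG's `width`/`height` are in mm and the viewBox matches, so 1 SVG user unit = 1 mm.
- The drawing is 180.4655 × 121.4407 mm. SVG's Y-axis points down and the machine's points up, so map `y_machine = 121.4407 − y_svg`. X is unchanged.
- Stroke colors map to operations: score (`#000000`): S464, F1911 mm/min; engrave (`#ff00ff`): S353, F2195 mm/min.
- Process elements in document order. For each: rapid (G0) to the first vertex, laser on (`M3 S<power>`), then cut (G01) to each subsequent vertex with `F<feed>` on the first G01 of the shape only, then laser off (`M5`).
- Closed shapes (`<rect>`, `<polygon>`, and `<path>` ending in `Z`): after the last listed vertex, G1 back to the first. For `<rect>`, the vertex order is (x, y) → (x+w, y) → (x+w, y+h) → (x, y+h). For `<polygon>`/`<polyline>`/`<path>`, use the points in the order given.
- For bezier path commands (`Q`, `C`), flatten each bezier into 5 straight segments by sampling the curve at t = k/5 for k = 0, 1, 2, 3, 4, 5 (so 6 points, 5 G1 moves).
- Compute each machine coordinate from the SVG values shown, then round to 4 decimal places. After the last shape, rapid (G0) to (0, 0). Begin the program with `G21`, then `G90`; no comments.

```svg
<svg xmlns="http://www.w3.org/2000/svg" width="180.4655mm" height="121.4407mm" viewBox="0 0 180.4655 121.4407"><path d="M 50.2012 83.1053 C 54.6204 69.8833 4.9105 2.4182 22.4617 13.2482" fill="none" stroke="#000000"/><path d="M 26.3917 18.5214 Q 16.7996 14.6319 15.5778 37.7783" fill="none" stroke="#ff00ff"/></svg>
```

1 u = 1 mm; y_m = 121.4407 − y.

[1] `<path>` cubic bezier, #000000→score S464 F1911: (50.2012,38.3354) → (47.3283,51.7175) → (37.2912,71.7560) → (25.9166,92.0893) → (19.0312,106.3554) → (22.4617,108.1925)

[2] `<path>` quadratic bezier, #ff00ff→engrave S353 F2195: (26.3917,102.9193) → (22.8897,103.3937) → (20.0573,101.7052) → (17.8945,97.8538) → (16.4013,91.8395) → (15.5778,83.6624)

G21
G90
G0 X50.2012 Y38.3354
M3 S464
G01 X47.3283 Y51.7175 F1911
G01 X37.2912 Y71.7560
G01 X25.9166 Y92.0893
G01 X19.0312 Y106.3554
G01 X22.4617 Y108.1925
M5
G0 X26.3917 Y102.9193
M3 S353
G01 X22.8897 Y103.3937 F2195
G01 X20.0573 Y101.7052
G01 X17.8945 Y97.8538
G01 X16.4013 Y91.8395
G01 X15.5778 Y83.6624
M5
G0 X0.0000 Y0.0000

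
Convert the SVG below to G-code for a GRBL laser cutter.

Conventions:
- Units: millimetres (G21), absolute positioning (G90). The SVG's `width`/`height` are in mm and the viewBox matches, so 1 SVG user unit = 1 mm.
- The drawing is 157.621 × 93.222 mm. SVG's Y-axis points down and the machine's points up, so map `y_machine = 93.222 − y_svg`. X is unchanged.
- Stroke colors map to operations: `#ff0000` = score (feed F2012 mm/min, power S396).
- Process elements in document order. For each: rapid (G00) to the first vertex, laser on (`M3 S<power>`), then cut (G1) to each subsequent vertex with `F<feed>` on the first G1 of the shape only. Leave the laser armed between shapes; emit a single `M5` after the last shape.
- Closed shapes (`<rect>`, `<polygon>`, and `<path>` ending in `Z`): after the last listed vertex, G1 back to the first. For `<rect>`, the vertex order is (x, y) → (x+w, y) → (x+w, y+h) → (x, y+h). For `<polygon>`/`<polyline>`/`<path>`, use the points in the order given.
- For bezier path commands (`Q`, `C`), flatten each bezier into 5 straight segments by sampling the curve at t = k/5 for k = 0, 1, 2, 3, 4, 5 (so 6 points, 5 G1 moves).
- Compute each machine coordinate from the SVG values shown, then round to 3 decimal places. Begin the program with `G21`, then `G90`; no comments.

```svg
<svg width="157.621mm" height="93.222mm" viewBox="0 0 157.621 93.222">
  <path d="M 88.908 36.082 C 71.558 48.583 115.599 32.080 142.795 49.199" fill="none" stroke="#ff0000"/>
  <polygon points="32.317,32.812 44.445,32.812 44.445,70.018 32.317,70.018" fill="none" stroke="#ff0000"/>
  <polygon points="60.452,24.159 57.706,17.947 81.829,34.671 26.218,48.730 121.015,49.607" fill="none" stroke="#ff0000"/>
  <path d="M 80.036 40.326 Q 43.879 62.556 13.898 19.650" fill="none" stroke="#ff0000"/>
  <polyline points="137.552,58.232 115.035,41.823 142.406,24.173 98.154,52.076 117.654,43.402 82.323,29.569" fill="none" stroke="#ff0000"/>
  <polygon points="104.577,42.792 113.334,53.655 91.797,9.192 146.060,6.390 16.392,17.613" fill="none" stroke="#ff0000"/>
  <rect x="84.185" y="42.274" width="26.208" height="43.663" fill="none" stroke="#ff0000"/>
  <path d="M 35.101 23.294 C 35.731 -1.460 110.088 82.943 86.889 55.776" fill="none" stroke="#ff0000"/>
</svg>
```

G21
G90
G00 X88.908 Y57.140
M3 S396
G1 X85.239 Y52.619 F2012
G1 X92.549 Y52.053
G1 X107.081 Y52.435
G1 X125.082 Y50.761
G1 X142.795 Y44.023
G00 X32.317 Y60.410
M3 S396
G1 X44.445 Y60.410 F2012
G1 X44.445 Y23.204
G1 X32.317 Y23.204
G1 X32.317 Y60.410
G00 X60.452 Y69.063
M3 S396
G1 X57.706 Y75.275 F2012
G1 X81.829 Y58.551
G1 X26.218 Y44.492
G1 X121.015 Y43.615
G1 X60.452 Y69.063
G00 X80.036 Y52.896
M3 S396
G1 X65.820 Y46.609 F2012
G1 X52.099 Y45.534
G1 X38.871 Y49.669
G1 X26.137 Y59.015
G1 X13.898 Y73.572
G00 X137.552 Y34.990
M3 S396
G1 X115.035 Y51.399 F2012
G1 X142.406 Y69.049
G1 X98.154 Y41.146
G1 X117.654 Y49.820
G1 X82.323 Y63.653
G00 X104.577 Y50.430
M3 S396
G1 X113.334 Y39.567 F2012
G1 X91.797 Y84.030
G1 X146.060 Y86.832
G1 X16.392 Y75.609
G1 X104.577 Y50.430
G00 X84.185 Y50.948
M3 S396
G1 X110.393 Y50.948 F2012
G1 X110.393 Y7.285
G1 X84.185 Y7.285
G1 X84.185 Y50.948
G00 X35.101 Y69.928
M3 S396
G1 X42.956 Y73.447 F2012
G1 X60.284 Y61.364
G1 X78.863 Y44.273
G1 X90.472 Y32.768
G1 X86.889 Y37.446
M5

viewBox `0 0 157.621 93.222` with mm width/height → 1 unit = 1 mm. Flip: y_m = 93.222 − y_svg.

**Shape 1** — `<path>` cubic bezier, stroke `#ff0000` → score (S396, F2012). Control points (SVG): P0=(88.908,36.082), P1=(71.558,48.583), P2=(115.599,32.080), P3=(142.795,49.199); sampled at t=k/5. Machine vertices: (88.908,57.140) → (85.239,52.619) → (92.549,52.053) → (107.081,52.435) → (125.082,50.761) → (142.795,44.023). Open path.

**Shape 2** — `<polygon>` rectangle, stroke `#ff0000` → score (S396, F2012). Machine vertices: (32.317,60.410) → (44.445,60.410) → (44.445,23.204) → (32.317,23.204) → (32.317,60.410). Closed: final G1 returns to the first vertex.

**Shape 3** — `<polygon>` closed polygon, stroke `#ff0000` → score (S396, F2012). Machine vertices: (60.452,69.063) → (57.706,75.275) → (81.829,58.551) → (26.218,44.492) → (121.015,43.615) → (60.452,69.063). Closed: final G1 returns to the first vertex.

**Shape 4** — `<path>` quadratic bezier, stroke `#ff0000` → score (S396, F2012). Control points (SVG): P0=(80.036,40.326), P1=(43.879,62.556), P2=(13.898,19.650); sampled at t=k/5. Machine vertices: (80.036,52.896) → (65.820,46.609) → (52.099,45.534) → (38.871,49.669) → (26.137,59.015) → (13.898,73.572). Open path.

**Shape 5** — `<polyline>` open polyline, stroke `#ff0000` → score (S396, F2012). Machine vertices: (137.552,34.990) → (115.035,51.399) → (142.406,69.049) → (98.154,41.146) → (117.654,49.820) → (82.323,63.653). Open path.

**Shape 6** — `<polygon>` closed polygon, stroke `#ff0000` → score (S396, F2012). Machine vertices: (104.577,50.430) → (113.334,39.567) → (91.797,84.030) → (146.060,86.832) → (16.392,75.609) → (104.577,50.430). Closed: final G1 returns to the first vertex.

**Shape 7** — `<rect>` rectangle, stroke `#ff0000` → score (S396, F2012). Machine vertices: (84.185,50.948) → (110.393,50.948) → (110.393,7.285) → (84.185,7.285) → (84.185,50.948). Closed: final G1 returns to the first vertex.

**Shape 8** — `<path>` cubic bezier, stroke `#ff0000` → score (S396, F2012). Control points (SVG): P0=(35.101,23.294), P1=(35.731,-1.460), P2=(110.088,82.943), P3=(86.889,55.776); sampled at t=k/5. Machine vertices: (35.101,69.928) → (42.956,73.447) → (60.284,61.364) → (78.863,44.273) → (90.472,32.768) → (86.889,37.446). Open path.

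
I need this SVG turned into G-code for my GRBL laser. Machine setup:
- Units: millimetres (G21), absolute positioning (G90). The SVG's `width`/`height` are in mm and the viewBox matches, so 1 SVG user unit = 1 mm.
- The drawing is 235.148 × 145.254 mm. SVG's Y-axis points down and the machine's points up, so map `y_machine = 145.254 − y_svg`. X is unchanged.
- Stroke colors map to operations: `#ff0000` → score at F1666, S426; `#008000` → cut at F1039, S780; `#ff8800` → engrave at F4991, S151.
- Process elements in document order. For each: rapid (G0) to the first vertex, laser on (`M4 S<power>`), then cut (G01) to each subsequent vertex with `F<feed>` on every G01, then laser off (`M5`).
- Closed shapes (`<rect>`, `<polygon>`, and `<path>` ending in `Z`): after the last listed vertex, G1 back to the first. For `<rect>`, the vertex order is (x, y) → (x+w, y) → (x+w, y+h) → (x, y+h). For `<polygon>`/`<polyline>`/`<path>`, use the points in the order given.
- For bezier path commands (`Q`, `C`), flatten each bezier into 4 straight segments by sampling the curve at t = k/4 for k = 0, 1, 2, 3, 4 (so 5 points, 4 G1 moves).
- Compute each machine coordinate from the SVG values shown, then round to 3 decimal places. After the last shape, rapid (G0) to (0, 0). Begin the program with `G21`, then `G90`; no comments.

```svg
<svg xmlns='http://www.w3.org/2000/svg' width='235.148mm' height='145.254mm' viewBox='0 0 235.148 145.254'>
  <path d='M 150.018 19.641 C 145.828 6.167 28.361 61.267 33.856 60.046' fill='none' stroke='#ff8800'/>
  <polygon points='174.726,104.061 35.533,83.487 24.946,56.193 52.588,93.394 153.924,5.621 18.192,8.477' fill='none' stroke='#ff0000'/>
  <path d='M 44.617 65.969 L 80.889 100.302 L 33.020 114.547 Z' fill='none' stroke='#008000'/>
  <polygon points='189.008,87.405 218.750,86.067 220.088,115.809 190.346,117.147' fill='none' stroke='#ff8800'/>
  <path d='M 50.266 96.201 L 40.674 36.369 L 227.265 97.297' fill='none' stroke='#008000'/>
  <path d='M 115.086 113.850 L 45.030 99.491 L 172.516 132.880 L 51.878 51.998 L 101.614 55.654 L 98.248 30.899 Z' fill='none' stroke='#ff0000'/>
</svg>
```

1 u = 1 mm; y_m = 145.254 − y.

[1] `<path>` cubic bezier, #ff8800→engrave S151 F4991: (150.018,125.613) → (129.327,124.812) → (88.305,110.005) → (49.099,92.901) → (33.856,85.208)

[2] `<polygon>` closed polygon, #ff0000→score S426 F1666: (174.726,41.193) → (35.533,61.767) → (24.946,89.061) → (52.588,51.860) → (153.924,139.633) → (18.192,136.777) → (174.726,41.193) (closed)

[3] `<path>` regular polygon, #008000→cut S780 F1039: (44.617,79.285) → (80.889,44.952) → (33.020,30.707) → (44.617,79.285) (closed)

[4] `<polygon>` regular polygon, #ff8800→engrave S151 F4991: (189.008,57.849) → (218.750,59.187) → (220.088,29.445) → (190.346,28.107) → (189.008,57.849) (closed)

[5] `<path>` open polyline, #008000→cut S780 F1039: (50.266,49.053) → (40.674,108.885) → (227.265,47.957)

[6] `<path>` closed polygon, #ff0000→score S426 F1666: (115.086,31.404) → (45.030,45.763) → (172.516,12.374) → (51.878,93.256) → (101.614,89.600) → (98.248,114.355) → (115.086,31.404) (closed)

G21
G90
G0 X150.018 Y125.613
M4 S151
G01 X129.327 Y124.812 F4991
G01 X88.305 Y110.005 F4991
G01 X49.099 Y92.901 F4991
G01 X33.856 Y85.208 F4991
M5
G0 X174.726 Y41.193
M4 S426
G01 X35.533 Y61.767 F1666
G01 X24.946 Y89.061 F1666
G01 X52.588 Y51.860 F1666
G01 X153.924 Y139.633 F1666
G01 X18.192 Y136.777 F1666
G01 X174.726 Y41.193 F1666
M5
G0 X44.617 Y79.285
M4 S780
G01 X80.889 Y44.952 F1039
G01 X33.020 Y30.707 F1039
G01 X44.617 Y79.285 F1039
M5
G0 X189.008 Y57.849
M4 S151
G01 X218.750 Y59.187 F4991
G01 X220.088 Y29.445 F4991
G01 X190.346 Y28.107 F4991
G01 X189.008 Y57.849 F4991
M5
G0 X50.266 Y49.053
M4 S780
G01 X40.674 Y108.885 F1039
G01 X227.265 Y47.957 F1039
M5
G0 X115.086 Y31.404
M4 S426
G01 X45.030 Y45.763 F1666
G01 X172.516 Y12.374 F1666
G01 X51.878 Y93.256 F1666
G01 X101.614 Y89.600 F1666
G01 X98.248 Y114.355 F1666
G01 X115.086 Y31.404 F1666
M5
G0 X0.000 Y0.000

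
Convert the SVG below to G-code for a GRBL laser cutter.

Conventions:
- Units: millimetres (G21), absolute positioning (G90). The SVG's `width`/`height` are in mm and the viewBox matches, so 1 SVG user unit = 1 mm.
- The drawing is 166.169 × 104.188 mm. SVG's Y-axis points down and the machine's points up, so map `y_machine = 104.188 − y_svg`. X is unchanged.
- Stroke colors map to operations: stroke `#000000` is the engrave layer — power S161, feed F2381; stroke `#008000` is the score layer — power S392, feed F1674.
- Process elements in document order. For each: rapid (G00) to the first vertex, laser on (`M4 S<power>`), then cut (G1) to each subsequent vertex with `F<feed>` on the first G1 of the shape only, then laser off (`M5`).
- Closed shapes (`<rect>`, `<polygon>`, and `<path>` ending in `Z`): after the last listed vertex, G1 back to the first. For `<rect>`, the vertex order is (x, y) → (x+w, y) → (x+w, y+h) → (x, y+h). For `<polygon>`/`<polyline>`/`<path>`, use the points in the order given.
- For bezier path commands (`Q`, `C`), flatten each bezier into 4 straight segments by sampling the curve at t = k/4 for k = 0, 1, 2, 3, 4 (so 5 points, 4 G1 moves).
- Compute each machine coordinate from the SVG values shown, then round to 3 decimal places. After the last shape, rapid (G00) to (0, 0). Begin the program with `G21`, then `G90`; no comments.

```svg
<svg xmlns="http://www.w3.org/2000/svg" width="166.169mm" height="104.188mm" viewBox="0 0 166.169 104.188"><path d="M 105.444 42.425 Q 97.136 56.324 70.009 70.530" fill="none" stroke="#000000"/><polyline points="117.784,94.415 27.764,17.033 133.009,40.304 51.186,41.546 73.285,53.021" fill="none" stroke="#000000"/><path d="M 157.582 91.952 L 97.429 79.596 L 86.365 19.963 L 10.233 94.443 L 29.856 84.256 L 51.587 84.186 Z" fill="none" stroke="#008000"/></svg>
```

G21
G90
G00 X105.444 Y61.763
M4 S161
G1 X100.114 Y54.794 F2381
G1 X92.431 Y47.787
G1 X82.396 Y40.742
G1 X70.009 Y33.658
M5
G00 X117.784 Y9.773
M4 S161
G1 X27.764 Y87.155 F2381
G1 X133.009 Y63.884
G1 X51.186 Y62.642
G1 X73.285 Y51.167
M5
G00 X157.582 Y12.236
M4 S392
G1 X97.429 Y24.592 F1674
G1 X86.365 Y84.225
G1 X10.233 Y9.745
G1 X29.856 Y19.932
G1 X51.587 Y20.002
G1 X157.582 Y12.236
M5
G00 X0.000 Y0.000

1 u = 1 mm; y_m = 104.188 − y.

[1] `<path>` quadratic bezier, #000000→engrave S161 F2381: (105.444,61.763) → (100.114,54.794) → (92.431,47.787) → (82.396,40.742) → (70.009,33.658)

[2] `<polyline>` open polyline, #000000→engrave S161 F2381: (117.784,9.773) → (27.764,87.155) → (133.009,63.884) → (51.186,62.642) → (73.285,51.167)

[3] `<path>` closed polygon, #008000→score S392 F1674: (157.582,12.236) → (97.429,24.592) → (86.365,84.225) → (10.233,9.745) → (29.856,19.932) → (51.587,20.002) → (157.582,12.236) (closed)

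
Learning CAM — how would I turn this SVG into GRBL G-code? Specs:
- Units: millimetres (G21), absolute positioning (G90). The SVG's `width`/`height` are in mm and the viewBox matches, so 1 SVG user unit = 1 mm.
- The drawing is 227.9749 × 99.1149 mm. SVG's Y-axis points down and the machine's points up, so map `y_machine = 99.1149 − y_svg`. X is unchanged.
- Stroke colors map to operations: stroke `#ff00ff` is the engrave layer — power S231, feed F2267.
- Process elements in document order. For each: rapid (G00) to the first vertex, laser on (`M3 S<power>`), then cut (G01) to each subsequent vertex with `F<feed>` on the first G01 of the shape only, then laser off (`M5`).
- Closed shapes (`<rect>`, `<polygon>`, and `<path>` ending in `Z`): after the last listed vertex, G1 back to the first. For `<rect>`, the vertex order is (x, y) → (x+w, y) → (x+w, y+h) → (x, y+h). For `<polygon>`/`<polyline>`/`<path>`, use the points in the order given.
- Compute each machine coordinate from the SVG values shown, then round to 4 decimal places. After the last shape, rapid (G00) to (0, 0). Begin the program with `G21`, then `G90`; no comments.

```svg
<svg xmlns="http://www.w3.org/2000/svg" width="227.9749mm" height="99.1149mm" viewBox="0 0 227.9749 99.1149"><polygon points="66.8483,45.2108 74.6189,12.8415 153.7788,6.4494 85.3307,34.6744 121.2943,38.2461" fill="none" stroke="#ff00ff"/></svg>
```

Since the viewBox matches the mm dimensions, user units are millimetres directly. The only transform is the Y-flip y_m = 99.1149 − y_svg.

Shape 1 is a closed polygon drawn with `<polygon>`. Its stroke #ff00ff means engrave at S231, F2267. After flipping Y the toolpath is (66.8483,53.9041) → (74.6189,86.2734) → (153.7788,92.6655) → (85.3307,64.4405) → (121.2943,60.8688) → (66.8483,53.9041), returning to the start.

G21
G90
G00 X66.8483 Y53.9041
M3 S231
G01 X74.6189 Y86.2734 F2267
G01 X153.7788 Y92.6655
G01 X85.3307 Y64.4405
G01 X121.2943 Y60.8688
G01 X66.8483 Y53.9041
M5
G00 X0.0000 Y0.0000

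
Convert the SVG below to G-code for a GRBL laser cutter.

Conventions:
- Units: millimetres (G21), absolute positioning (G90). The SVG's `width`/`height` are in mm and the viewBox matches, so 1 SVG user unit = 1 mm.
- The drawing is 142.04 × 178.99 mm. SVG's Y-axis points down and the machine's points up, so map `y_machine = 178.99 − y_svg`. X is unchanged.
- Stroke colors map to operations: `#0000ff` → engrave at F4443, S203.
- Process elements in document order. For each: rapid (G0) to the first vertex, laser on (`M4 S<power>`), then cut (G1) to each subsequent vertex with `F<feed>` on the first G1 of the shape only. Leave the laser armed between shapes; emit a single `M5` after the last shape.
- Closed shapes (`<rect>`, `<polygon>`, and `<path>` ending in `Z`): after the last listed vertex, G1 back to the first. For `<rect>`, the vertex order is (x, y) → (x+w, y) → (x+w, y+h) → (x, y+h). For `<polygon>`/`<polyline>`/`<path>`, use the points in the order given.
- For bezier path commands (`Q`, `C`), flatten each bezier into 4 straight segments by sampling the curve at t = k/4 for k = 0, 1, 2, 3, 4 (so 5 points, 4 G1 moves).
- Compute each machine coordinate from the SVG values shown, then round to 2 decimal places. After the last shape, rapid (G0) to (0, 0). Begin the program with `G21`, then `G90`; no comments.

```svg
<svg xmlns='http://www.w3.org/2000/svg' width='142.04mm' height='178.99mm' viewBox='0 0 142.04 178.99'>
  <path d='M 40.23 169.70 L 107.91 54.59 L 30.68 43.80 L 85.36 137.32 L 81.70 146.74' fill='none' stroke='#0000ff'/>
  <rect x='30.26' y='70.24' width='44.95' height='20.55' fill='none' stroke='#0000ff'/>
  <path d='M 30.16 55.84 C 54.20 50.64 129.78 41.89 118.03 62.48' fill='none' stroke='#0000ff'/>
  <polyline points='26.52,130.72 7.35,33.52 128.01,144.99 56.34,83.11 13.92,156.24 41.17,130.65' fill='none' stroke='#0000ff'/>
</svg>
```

G21
G90
G0 X40.23 Y9.29
M4 S203
G1 X107.91 Y124.40 F4443
G1 X30.68 Y135.19
G1 X85.36 Y41.67
G1 X81.70 Y32.25
G0 X30.26 Y108.75
M4 S203
G1 X75.21 Y108.75 F4443
G1 X75.21 Y88.20
G1 X30.26 Y88.20
G1 X30.26 Y108.75
G0 X30.16 Y123.15
M4 S203
G1 X55.68 Y127.20 F4443
G1 X87.52 Y129.50
G1 X112.64 Y126.97
G1 X118.03 Y116.51
G0 X26.52 Y48.27
M4 S203
G1 X7.35 Y145.47 F4443
G1 X128.01 Y34.00
G1 X56.34 Y95.88
G1 X13.92 Y22.75
G1 X41.17 Y48.34
M5
G0 X0.00 Y0.00

1 u = 1 mm; y_m = 178.99 − y.

[1] `<path>` open polyline, #0000ff→engrave S203 F4443: (40.23,9.29) → (107.91,124.40) → (30.68,135.19) → (85.36,41.67) → (81.70,32.25)

[2] `<rect>` rectangle, #0000ff→engrave S203 F4443: (30.26,108.75) → (75.21,108.75) → (75.21,88.20) → (30.26,88.20) → (30.26,108.75) (closed)

[3] `<path>` cubic bezier, #0000ff→engrave S203 F4443: (30.16,123.15) → (55.68,127.20) → (87.52,129.50) → (112.64,126.97) → (118.03,116.51)

[4] `<polyline>` open polyline, #0000ff→engrave S203 F4443: (26.52,48.27) → (7.35,145.47) → (128.01,34.00) → (56.34,95.88) → (13.92,22.75) → (41.17,48.34)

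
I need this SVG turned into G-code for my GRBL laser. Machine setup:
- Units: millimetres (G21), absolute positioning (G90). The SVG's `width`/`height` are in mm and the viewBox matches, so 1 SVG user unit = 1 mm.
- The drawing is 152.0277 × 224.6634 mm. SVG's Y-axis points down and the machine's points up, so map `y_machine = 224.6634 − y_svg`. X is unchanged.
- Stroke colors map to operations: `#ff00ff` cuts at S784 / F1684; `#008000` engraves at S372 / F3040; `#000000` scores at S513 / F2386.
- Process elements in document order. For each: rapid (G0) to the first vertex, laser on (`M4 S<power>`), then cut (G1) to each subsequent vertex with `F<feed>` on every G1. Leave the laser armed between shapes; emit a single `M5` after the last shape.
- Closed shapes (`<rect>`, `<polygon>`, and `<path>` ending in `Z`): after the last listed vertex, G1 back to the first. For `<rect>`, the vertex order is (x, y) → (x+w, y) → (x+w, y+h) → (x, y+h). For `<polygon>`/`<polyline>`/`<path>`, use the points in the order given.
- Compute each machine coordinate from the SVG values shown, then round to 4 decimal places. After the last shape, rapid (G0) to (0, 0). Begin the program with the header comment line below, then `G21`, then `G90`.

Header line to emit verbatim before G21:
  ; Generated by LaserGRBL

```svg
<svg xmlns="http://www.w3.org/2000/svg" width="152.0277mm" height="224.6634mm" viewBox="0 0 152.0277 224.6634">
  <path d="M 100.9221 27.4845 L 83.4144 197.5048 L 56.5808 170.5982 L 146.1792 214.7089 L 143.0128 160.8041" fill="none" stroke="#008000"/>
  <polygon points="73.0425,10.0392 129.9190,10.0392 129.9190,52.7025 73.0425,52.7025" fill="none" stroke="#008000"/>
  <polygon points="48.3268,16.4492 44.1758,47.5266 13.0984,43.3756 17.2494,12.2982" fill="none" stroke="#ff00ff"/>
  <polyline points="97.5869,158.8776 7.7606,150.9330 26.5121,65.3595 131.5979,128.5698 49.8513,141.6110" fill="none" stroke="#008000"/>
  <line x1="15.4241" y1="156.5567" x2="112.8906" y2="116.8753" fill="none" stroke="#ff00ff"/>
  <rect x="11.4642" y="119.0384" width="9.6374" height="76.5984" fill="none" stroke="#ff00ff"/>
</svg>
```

Since the viewBox matches the mm dimensions, user units are millimetres directly. The only transform is the Y-flip y_m = 224.6634 − y_svg.

Shape 1 is a open polyline drawn with `<path>`. Its stroke #008000 means engrave at S372, F3040. After flipping Y the toolpath is (100.9221,197.1789) → (83.4144,27.1586) → (56.5808,54.0652) → (146.1792,9.9545) → (143.0128,63.8593).

Shape 2 is a rectangle drawn with `<polygon>`. Its stroke #008000 means engrave at S372, F3040. After flipping Y the toolpath is (73.0425,214.6242) → (129.9190,214.6242) → (129.9190,171.9609) → (73.0425,171.9609) → (73.0425,214.6242), returning to the start.

Shape 3 is a regular polygon drawn with `<polygon>`. Its stroke #ff00ff means cut at S784, F1684. After flipping Y the toolpath is (48.3268,208.2142) → (44.1758,177.1368) → (13.0984,181.2878) → (17.2494,212.3652) → (48.3268,208.2142), returning to the start.

Shape 4 is a open polyline drawn with `<polyline>`. Its stroke #008000 means engrave at S372, F3040. After flipping Y the toolpath is (97.5869,65.7858) → (7.7606,73.7304) → (26.5121,159.3039) → (131.5979,96.0936) → (49.8513,83.0524).

Shape 5 is a line segment drawn with `<line>`. Its stroke #ff00ff means cut at S784, F1684. After flipping Y the toolpath is (15.4241,68.1067) → (112.8906,107.7881).

Shape 6 is a rectangle drawn with `<rect>`. Its stroke #ff00ff means cut at S784, F1684. After flipping Y the toolpath is (11.4642,105.6250) → (21.1016,105.6250) → (21.1016,29.0266) → (11.4642,29.0266) → (11.4642,105.6250), returning to the start.

; Generated by LaserGRBL
G21
G90
G0 X100.9221 Y197.1789
M4 S372
G1 X83.4144 Y27.1586 F3040
G1 X56.5808 Y54.0652 F3040
G1 X146.1792 Y9.9545 F3040
G1 X143.0128 Y63.8593 F3040
G0 X73.0425 Y214.6242
M4 S372
G1 X129.9190 Y214.6242 F3040
G1 X129.9190 Y171.9609 F3040
G1 X73.0425 Y171.9609 F3040
G1 X73.0425 Y214.6242 F3040
G0 X48.3268 Y208.2142
M4 S784
G1 X44.1758 Y177.1368 F1684
G1 X13.0984 Y181.2878 F1684
G1 X17.2494 Y212.3652 F1684
G1 X48.3268 Y208.2142 F1684
G0 X97.5869 Y65.7858
M4 S372
G1 X7.7606 Y73.7304 F3040
G1 X26.5121 Y159.3039 F3040
G1 X131.5979 Y96.0936 F3040
G1 X49.8513 Y83.0524 F3040
G0 X15.4241 Y68.1067
M4 S784
G1 X112.8906 Y107.7881 F1684
G0 X11.4642 Y105.6250
M4 S784
G1 X21.1016 Y105.6250 F1684
G1 X21.1016 Y29.0266 F1684
G1 X11.4642 Y29.0266 F1684
G1 X11.4642 Y105.6250 F1684
M5
G0 X0.0000 Y0.0000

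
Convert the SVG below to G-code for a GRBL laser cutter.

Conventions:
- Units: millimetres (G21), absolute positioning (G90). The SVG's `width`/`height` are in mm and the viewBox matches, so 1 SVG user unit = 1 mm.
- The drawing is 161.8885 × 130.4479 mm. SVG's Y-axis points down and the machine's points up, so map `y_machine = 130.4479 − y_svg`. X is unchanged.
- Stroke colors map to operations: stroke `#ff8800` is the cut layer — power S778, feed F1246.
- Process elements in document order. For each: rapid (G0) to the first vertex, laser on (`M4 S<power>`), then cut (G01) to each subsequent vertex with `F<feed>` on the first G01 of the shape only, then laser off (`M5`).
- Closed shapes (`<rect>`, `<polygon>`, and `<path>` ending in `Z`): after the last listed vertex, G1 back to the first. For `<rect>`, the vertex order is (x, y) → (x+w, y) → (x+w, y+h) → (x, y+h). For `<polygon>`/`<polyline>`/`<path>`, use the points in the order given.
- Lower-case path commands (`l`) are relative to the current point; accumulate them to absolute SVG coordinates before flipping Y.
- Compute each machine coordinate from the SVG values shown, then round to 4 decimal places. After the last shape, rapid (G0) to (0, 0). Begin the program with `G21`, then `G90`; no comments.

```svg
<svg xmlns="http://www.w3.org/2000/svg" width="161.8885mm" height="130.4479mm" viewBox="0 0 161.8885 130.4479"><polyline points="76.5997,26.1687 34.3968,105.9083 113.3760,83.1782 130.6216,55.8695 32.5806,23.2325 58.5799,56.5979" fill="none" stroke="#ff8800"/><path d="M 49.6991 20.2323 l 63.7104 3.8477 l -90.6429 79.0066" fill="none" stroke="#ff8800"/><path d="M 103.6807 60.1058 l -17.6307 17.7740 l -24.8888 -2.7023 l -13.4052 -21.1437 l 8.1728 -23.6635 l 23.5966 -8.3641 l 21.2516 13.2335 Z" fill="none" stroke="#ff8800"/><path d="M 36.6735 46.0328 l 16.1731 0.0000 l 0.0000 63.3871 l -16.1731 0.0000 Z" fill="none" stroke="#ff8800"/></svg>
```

1 u = 1 mm; y_m = 130.4479 − y.

[1] `<polyline>` open polyline, #ff8800→cut S778 F1246: (76.5997,104.2792) → (34.3968,24.5396) → (113.3760,47.2697) → (130.6216,74.5784) → (32.5806,107.2154) → (58.5799,73.8500)

[2] `<path>` open polyline, #ff8800→cut S778 F1246: (49.6991,110.2156) → (113.4095,106.3679) → (22.7666,27.3613)

[3] `<path>` regular polygon, #ff8800→cut S778 F1246: (103.6807,70.3421) → (86.0500,52.5681) → (61.1612,55.2704) → (47.7560,76.4141) → (55.9288,100.0776) → (79.5254,108.4417) → (100.7770,95.2082) → (103.6807,70.3421) (closed)

[4] `<path>` rectangle, #ff8800→cut S778 F1246: (36.6735,84.4151) → (52.8466,84.4151) → (52.8466,21.0280) → (36.6735,21.0280) → (36.6735,84.4151) (closed)

G21
G90
G0 X76.5997 Y104.2792
M4 S778
G01 X34.3968 Y24.5396 F1246
G01 X113.3760 Y47.2697
G01 X130.6216 Y74.5784
G01 X32.5806 Y107.2154
G01 X58.5799 Y73.8500
M5
G0 X49.6991 Y110.2156
M4 S778
G01 X113.4095 Y106.3679 F1246
G01 X22.7666 Y27.3613
M5
G0 X103.6807 Y70.3421
M4 S778
G01 X86.0500 Y52.5681 F1246
G01 X61.1612 Y55.2704
G01 X47.7560 Y76.4141
G01 X55.9288 Y100.0776
G01 X79.5254 Y108.4417
G01 X100.7770 Y95.2082
G01 X103.6807 Y70.3421
M5
G0 X36.6735 Y84.4151
M4 S778
G01 X52.8466 Y84.4151 F1246
G01 X52.8466 Y21.0280
G01 X36.6735 Y21.0280
G01 X36.6735 Y84.4151
M5
G0 X0.0000 Y0.0000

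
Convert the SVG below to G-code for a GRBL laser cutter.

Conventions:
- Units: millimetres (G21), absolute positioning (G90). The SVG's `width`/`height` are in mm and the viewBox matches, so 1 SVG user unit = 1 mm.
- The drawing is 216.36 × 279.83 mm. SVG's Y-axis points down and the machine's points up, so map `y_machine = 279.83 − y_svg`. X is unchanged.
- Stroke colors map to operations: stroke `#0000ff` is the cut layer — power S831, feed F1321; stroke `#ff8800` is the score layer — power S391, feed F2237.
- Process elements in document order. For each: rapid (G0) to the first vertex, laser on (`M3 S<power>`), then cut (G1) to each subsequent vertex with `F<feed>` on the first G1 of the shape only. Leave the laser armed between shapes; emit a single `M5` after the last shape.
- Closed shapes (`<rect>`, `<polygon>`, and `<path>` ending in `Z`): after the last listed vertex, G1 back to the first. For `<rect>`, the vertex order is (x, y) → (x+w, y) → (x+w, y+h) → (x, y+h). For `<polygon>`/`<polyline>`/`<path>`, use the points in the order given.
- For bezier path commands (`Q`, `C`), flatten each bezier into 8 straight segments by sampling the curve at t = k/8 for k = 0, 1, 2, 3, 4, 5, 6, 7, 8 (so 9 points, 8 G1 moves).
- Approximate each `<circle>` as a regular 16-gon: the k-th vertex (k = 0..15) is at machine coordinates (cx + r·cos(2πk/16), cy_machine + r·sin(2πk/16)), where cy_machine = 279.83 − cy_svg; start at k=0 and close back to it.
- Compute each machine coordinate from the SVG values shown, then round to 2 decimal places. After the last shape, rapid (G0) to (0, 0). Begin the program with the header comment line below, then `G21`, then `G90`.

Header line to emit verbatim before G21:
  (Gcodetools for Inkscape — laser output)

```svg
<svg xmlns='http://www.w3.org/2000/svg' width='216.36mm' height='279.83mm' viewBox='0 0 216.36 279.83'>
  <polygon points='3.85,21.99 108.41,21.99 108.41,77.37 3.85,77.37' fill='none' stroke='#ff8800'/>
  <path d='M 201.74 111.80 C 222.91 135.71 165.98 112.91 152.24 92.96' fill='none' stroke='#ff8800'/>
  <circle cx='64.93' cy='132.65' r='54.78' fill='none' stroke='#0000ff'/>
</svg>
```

(Gcodetools for Inkscape — laser output)
G21
G90
G0 X3.85 Y257.84
M3 S391
G1 X108.41 Y257.84 F2237
G1 X108.41 Y202.46
G1 X3.85 Y202.46
G1 X3.85 Y257.84
G0 X201.74 Y168.03
M3 S391
G1 X206.25 Y161.16 F2237
G1 X204.87 Y158.08
G1 X199.00 Y158.22
G1 X190.08 Y161.00
G1 X179.52 Y165.84
G1 X168.75 Y172.15
G1 X159.18 Y179.35
G1 X152.24 Y186.87
G0 X119.71 Y147.18
M3 S831
G1 X115.54 Y168.14 F1321
G1 X103.67 Y185.92
G1 X85.89 Y197.79
G1 X64.93 Y201.96
G1 X43.97 Y197.79
G1 X26.19 Y185.92
G1 X14.32 Y168.14
G1 X10.15 Y147.18
G1 X14.32 Y126.22
G1 X26.19 Y108.44
G1 X43.97 Y96.57
G1 X64.93 Y92.40
G1 X85.89 Y96.57
G1 X103.67 Y108.44
G1 X115.54 Y126.22
G1 X119.71 Y147.18
M5
G0 X0.00 Y0.00

1 u = 1 mm; y_m = 279.83 − y.

[1] `<polygon>` rectangle, #ff8800→score S391 F2237: (3.85,257.84) → (108.41,257.84) → (108.41,202.46) → (3.85,202.46) → (3.85,257.84) (closed)

[2] `<path>` cubic bezier, #ff8800→score S391 F2237: (201.74,168.03) → (206.25,161.16) → (204.87,158.08) → (199.00,158.22) → (190.08,161.00) → (179.52,165.84) → (168.75,172.15) → (159.18,179.35) → (152.24,186.87)

[3] `<circle>` circle, #0000ff→cut S831 F1321: (119.71,147.18) → (115.54,168.14) → (103.67,185.92) → (85.89,197.79) → (64.93,201.96) → (43.97,197.79) → (26.19,185.92) → (14.32,168.14) → (10.15,147.18) → (14.32,126.22) → (26.19,108.44) → (43.97,96.57) → (64.93,92.40) → (85.89,96.57) → (103.67,108.44) → (115.54,126.22) → (119.71,147.18) (closed)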